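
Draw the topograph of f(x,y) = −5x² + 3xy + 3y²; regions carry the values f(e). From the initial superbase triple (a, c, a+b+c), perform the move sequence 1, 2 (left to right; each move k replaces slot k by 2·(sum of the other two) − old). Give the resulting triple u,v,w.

start (-5,3,1) = (f(1,0),f(0,1),f(1,1))
replace slot 1: 2·(3+1) − (-5) = 13 → (13,3,1)
replace slot 2: 2·(13+1) − 3 = 25 → (13,25,1)

13,25,1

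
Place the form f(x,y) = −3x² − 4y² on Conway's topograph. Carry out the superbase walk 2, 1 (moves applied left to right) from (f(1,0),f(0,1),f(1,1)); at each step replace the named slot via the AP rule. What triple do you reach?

start (-3,-4,-7) = (f(1,0),f(0,1),f(1,1))
replace slot 2: 2·((-3)+(-7)) − (-4) = -16 → (-3,-16,-7)
replace slot 1: 2·((-16)+(-7)) − (-3) = -43 → (-43,-16,-7)

-43,-16,-7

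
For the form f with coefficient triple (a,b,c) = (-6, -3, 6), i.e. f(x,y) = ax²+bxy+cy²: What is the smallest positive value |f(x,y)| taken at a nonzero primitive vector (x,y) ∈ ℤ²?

descent: ρ → (6,3,-6)  [lands on river]
river: ρ → (-6,9,3)
river: ρ → (3,9,-6)
river: ρ → (-6,3,6)
river: ρ → (6,9,-3)
river: ρ → (-3,9,6)
closes: descent 1, river 6
min |a| on river = 3

3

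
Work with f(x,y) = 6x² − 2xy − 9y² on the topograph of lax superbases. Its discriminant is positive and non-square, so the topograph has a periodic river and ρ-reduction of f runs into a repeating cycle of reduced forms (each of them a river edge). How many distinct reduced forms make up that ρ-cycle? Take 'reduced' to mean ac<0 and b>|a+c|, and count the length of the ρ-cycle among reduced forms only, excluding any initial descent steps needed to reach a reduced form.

D = 220, ⌊√D⌋ = 14
descent: ρ → (-9,2,6)
descent: ρ → (6,10,-5)  [lands on river]
river: ρ → (-5,10,6)
river: ρ → (6,14,-1)
river: ρ → (-1,14,6)
ρ-cycle length = 4 (tail of 2 descent steps not counted)

4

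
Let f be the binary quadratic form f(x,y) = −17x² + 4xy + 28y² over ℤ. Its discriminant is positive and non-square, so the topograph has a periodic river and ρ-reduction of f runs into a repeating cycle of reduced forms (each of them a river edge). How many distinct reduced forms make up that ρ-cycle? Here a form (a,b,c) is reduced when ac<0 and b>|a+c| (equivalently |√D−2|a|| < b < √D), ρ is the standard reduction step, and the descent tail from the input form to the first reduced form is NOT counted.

D = 1920, ⌊√D⌋ = 43
descent: ρ → (28,-4,-17)
descent: ρ → (-17,38,7)  [lands on river]
river: ρ → (7,32,-32)
river: ρ → (-32,32,7)
river: ρ → (7,38,-17)
river: ρ → (-17,30,15)
river: ρ → (15,30,-17)
ρ-cycle length = 6 (tail of 2 descent steps not counted)

6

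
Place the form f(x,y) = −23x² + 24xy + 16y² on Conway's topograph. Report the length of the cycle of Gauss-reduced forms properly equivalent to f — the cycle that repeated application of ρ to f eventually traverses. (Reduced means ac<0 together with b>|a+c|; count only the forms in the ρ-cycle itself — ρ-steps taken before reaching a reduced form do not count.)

D = 2048, ⌊√D⌋ = 45
river: ρ → (16,40,-7)
river: ρ → (-7,44,4)
river: ρ → (4,44,-7)
river: ρ → (-7,40,16)
river: ρ → (16,24,-23)
river: ρ → (-23,22,17)
river: ρ → (17,12,-28)
river: ρ → (-28,44,1)
river: ρ → (1,44,-28)
river: ρ → (-28,12,17)
river: ρ → (17,22,-23)
river: ρ → (-23,24,16)
ρ-cycle length = 12 (tail of 0 descent steps not counted)

12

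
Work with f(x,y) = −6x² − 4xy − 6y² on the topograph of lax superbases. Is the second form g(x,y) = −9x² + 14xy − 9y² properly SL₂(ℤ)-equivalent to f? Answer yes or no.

D₁ = -128, D₂ = -128
f is negative-definite; reduce −f:
−f: reduced (well bottom): (6,4,6) with a≤c, −a<b≤a
flip sign back: reduced form of f is (-6,-4,-6)
g is negative-definite; reduce −g:
−g: translate: b→4 (≡-14 mod 18), so (9,-14,9)→(9,4,4)
−g: flip: (9,4,4)→(4,-4,9)
−g: translate: b→4 (≡-4 mod 8), so (4,-4,9)→(4,4,9)
−g: reduced (well bottom): (4,4,9) with a≤c, −a<b≤a
flip sign back: reduced form of g is (-4,-4,-9)
reduced forms (-6, -4, -6) vs (-4, -4, -9) ⇒ inequivalent

no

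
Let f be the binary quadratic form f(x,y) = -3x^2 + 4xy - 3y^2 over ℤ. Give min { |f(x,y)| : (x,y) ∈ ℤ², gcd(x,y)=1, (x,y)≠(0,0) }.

translate: b→2 (≡-4 mod 6), so (3,-4,3)→(3,2,2)
flip: (3,2,2)→(2,-2,3)
translate: b→2 (≡-2 mod 4), so (2,-2,3)→(2,2,3)
reduced (well bottom): (2,2,3) with a≤c, −a<b≤a
well minimum |f| = |-2| = 2 (negative-definite)

2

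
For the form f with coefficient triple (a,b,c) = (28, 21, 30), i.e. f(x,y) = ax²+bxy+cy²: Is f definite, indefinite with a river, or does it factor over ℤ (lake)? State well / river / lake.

D = b²−4ac = 21² − 4·28·30 = -2919
D < 0 ⇒ definite ⇒ every region one sign ⇒ single well

well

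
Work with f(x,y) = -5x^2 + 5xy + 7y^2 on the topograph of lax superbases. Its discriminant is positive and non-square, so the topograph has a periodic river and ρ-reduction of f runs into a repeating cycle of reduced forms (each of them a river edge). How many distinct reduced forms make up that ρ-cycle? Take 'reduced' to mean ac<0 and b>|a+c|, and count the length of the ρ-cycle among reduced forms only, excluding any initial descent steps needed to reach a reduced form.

D = 165, ⌊√D⌋ = 12
river: ρ → (7,9,-3)
river: ρ → (-3,9,7)
river: ρ → (7,5,-5)
river: ρ → (-5,5,7)
ρ-cycle length = 4 (tail of 0 descent steps not counted)

4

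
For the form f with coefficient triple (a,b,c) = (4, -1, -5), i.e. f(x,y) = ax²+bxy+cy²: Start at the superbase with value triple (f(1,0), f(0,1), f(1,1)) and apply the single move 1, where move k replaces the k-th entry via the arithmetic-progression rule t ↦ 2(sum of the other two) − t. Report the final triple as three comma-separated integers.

start (4,-5,-2) = (f(1,0),f(0,1),f(1,1))
replace slot 1: 2·((-5)+(-2)) − 4 = -18 → (-18,-5,-2)

-18,-5,-2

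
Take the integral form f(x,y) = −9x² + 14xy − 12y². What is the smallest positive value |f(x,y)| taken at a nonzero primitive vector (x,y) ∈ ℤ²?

translate: b→4 (≡-14 mod 18), so (9,-14,12)→(9,4,7)
flip: (9,4,7)→(7,-4,9)
reduced (well bottom): (7,-4,9) with a≤c, −a<b≤a
well minimum |f| = |-7| = 7 (negative-definite)

7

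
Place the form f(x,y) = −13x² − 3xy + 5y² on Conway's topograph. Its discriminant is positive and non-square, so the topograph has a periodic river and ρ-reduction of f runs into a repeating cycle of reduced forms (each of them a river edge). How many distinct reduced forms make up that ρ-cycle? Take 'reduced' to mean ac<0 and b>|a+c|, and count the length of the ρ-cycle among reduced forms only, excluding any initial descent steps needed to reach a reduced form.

D = 269, ⌊√D⌋ = 16
descent: ρ → (5,13,-5)  [lands on river]
river: ρ → (-5,7,11)
river: ρ → (11,15,-1)
river: ρ → (-1,15,11)
river: ρ → (11,7,-5)
river: ρ → (-5,13,5)
river: ρ → (5,7,-11)
river: ρ → (-11,15,1)
river: ρ → (1,15,-11)
river: ρ → (-11,7,5)
ρ-cycle length = 10 (tail of 1 descent step not counted)

10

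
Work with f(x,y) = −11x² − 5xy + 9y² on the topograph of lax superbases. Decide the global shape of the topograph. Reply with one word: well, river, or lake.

D = b²−4ac = (-5)² − 4·(-11)·9 = 421
D > 0 non-square ⇒ indefinite ⇒ periodic river

river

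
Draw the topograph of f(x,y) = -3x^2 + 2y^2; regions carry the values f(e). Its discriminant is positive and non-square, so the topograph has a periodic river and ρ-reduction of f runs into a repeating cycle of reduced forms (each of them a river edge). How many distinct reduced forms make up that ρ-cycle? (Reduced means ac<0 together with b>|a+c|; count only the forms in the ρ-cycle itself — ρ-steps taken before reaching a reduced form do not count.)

D = 24, ⌊√D⌋ = 4
descent: ρ → (2,4,-1)  [lands on river]
river: ρ → (-1,4,2)
ρ-cycle length = 2 (tail of 1 descent step not counted)

2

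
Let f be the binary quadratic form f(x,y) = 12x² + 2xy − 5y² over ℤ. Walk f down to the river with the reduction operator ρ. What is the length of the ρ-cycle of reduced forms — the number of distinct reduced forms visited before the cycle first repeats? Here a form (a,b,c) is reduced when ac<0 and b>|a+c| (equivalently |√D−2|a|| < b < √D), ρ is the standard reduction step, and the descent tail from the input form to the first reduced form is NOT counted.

D = 244, ⌊√D⌋ = 15
descent: ρ → (-5,8,9)  [lands on river]
river: ρ → (9,10,-4)
river: ρ → (-4,14,3)
river: ρ → (3,10,-12)
river: ρ → (-12,14,1)
river: ρ → (1,14,-12)
river: ρ → (-12,10,3)
river: ρ → (3,14,-4)
river: ρ → (-4,10,9)
river: ρ → (9,8,-5)
river: ρ → (-5,12,5)
river: ρ → (5,8,-9)
river: ρ → (-9,10,4)
river: ρ → (4,14,-3)
river: ρ → (-3,10,12)
river: ρ → (12,14,-1)
river: ρ → (-1,14,12)
river: ρ → (12,10,-3)
river: ρ → (-3,14,4)
river: ρ → (4,10,-9)
river: ρ → (-9,8,5)
river: ρ → (5,12,-5)
ρ-cycle length = 22 (tail of 1 descent step not counted)

22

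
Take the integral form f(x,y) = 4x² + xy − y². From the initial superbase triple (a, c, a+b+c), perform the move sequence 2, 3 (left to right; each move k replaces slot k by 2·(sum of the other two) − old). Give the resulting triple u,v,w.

start (4,-1,4) = (f(1,0),f(0,1),f(1,1))
replace slot 2: 2·(4+4) − (-1) = 17 → (4,17,4)
replace slot 3: 2·(4+17) − 4 = 38 → (4,17,38)

4,17,38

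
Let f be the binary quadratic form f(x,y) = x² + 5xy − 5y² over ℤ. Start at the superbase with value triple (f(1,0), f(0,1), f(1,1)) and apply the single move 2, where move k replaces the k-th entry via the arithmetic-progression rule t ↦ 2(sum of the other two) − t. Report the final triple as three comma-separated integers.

start (1,-5,1) = (f(1,0),f(0,1),f(1,1))
replace slot 2: 2·(1+1) − (-5) = 9 → (1,9,1)

1,9,1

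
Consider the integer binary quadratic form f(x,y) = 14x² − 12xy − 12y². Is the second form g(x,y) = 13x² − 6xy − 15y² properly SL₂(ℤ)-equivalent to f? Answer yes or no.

D₁ = 816, D₂ = 816
river cycle of f (length 6): (-12, 12, 14), (14, 16, -10), (-10, 24, 6), (6, 24, -10), (-10, 16, 14), (14, 12, -12)
river cycle of g (length 8): (-15, 6, 13), (13, 20, -8), (-8, 28, 1), (1, 28, -8), (-8, 20, 13), (13, 6, -15), (-15, 24, 4), (4, 24, -15)
cycles differ ⇒ inequivalent

no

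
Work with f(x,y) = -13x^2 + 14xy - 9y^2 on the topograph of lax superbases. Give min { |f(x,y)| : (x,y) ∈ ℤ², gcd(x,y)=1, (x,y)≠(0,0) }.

translate: b→12 (≡-14 mod 26), so (13,-14,9)→(13,12,8)
flip: (13,12,8)→(8,-12,13)
translate: b→4 (≡-12 mod 16), so (8,-12,13)→(8,4,9)
reduced (well bottom): (8,4,9) with a≤c, −a<b≤a
well minimum |f| = |-8| = 8 (negative-definite)

8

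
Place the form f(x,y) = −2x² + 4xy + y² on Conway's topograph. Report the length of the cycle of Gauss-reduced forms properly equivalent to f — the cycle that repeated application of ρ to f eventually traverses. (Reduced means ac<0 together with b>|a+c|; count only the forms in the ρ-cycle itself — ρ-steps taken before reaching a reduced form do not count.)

D = 24, ⌊√D⌋ = 4
river: ρ → (1,4,-2)
river: ρ → (-2,4,1)
ρ-cycle length = 2 (tail of 0 descent steps not counted)

2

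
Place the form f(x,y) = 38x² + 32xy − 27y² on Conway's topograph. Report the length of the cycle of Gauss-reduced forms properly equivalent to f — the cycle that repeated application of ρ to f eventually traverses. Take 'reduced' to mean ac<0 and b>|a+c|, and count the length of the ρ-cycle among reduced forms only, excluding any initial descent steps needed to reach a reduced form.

D = 5128, ⌊√D⌋ = 71
river: ρ → (-27,22,43)
river: ρ → (43,64,-6)
river: ρ → (-6,68,21)
river: ρ → (21,58,-21)
river: ρ → (-21,68,6)
river: ρ → (6,64,-43)
river: ρ → (-43,22,27)
river: ρ → (27,32,-38)
river: ρ → (-38,44,21)
river: ρ → (21,40,-42)
river: ρ → (-42,44,19)
river: ρ → (19,70,-3)
river: ρ → (-3,68,42)
river: ρ → (42,16,-29)
river: ρ → (-29,42,29)
river: ρ → (29,16,-42)
river: ρ → (-42,68,3)
river: ρ → (3,70,-19)
river: ρ → (-19,44,42)
river: ρ → (42,40,-21)
river: ρ → (-21,44,38)
river: ρ → (38,32,-27)
ρ-cycle length = 22 (tail of 0 descent steps not counted)

22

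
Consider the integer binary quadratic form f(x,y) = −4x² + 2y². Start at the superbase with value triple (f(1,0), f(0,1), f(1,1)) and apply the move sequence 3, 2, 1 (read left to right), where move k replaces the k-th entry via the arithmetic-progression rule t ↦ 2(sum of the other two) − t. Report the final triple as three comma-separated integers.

start (-4,2,-2) = (f(1,0),f(0,1),f(1,1))
replace slot 3: 2·((-4)+2) − (-2) = -2 → (-4,2,-2)
replace slot 2: 2·((-4)+(-2)) − 2 = -14 → (-4,-14,-2)
replace slot 1: 2·((-14)+(-2)) − (-4) = -28 → (-28,-14,-2)

-28,-14,-2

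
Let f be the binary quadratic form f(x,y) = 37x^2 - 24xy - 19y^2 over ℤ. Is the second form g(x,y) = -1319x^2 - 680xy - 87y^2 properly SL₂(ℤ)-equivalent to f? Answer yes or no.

D₁ = 3388, D₂ = 3388
river cycle of f (length 10): (-19, 24, 37), (37, 50, -6), (-6, 58, 1), (1, 58, -6), (-6, 50, 37), (37, 24, -19), (-19, 52, 9), (9, 56, -7), (-7, 56, 9), (9, 52, -19)
river cycle of g (length 10): (9, 52, -19), (-19, 24, 37), (37, 50, -6), (-6, 58, 1), (1, 58, -6), (-6, 50, 37), (37, 24, -19), (-19, 52, 9), (9, 56, -7), (-7, 56, 9)
cycles coincide ⇒ equivalent

yes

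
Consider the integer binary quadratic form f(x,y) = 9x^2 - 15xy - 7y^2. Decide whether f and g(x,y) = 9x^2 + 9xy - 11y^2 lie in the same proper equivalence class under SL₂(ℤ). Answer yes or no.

D₁ = 477, D₂ = 477
river cycle of f (length 8): (-7, 15, 9), (9, 21, -1), (-1, 21, 9), (9, 15, -7), (-7, 13, 11), (11, 9, -9), (-9, 9, 11), (11, 13, -7)
river cycle of g (length 8): (-11, 13, 7), (7, 15, -9), (-9, 21, 1), (1, 21, -9), (-9, 15, 7), (7, 13, -11), (-11, 9, 9), (9, 9, -11)
cycles differ ⇒ inequivalent

no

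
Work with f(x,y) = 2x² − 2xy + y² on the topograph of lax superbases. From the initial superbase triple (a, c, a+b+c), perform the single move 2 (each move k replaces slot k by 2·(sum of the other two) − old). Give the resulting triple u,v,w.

start (2,1,1) = (f(1,0),f(0,1),f(1,1))
replace slot 2: 2·(2+1) − 1 = 5 → (2,5,1)

2,5,1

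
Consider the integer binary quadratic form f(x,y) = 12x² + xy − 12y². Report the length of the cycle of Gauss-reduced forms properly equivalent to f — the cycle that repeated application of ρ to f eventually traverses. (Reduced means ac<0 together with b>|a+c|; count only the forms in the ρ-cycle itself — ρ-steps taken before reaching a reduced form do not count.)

D = 577, ⌊√D⌋ = 24
river: ρ → (-12,23,1)
river: ρ → (1,23,-12)
river: ρ → (-12,1,12)
river: ρ → (12,23,-1)
river: ρ → (-1,23,12)
river: ρ → (12,1,-12)
ρ-cycle length = 6 (tail of 0 descent steps not counted)

6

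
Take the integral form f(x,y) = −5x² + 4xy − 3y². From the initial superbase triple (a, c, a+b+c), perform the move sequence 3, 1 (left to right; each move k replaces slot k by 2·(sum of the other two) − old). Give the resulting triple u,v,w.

start (-5,-3,-4) = (f(1,0),f(0,1),f(1,1))
replace slot 3: 2·((-5)+(-3)) − (-4) = -12 → (-5,-3,-12)
replace slot 1: 2·((-3)+(-12)) − (-5) = -25 → (-25,-3,-12)

-25,-3,-12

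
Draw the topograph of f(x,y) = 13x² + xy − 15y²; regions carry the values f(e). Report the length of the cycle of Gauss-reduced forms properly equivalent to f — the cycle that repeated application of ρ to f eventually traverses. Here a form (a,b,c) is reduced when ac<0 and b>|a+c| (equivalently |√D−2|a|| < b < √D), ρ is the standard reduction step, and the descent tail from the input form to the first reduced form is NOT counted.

D = 781, ⌊√D⌋ = 27
descent: ρ → (-15,-1,13)
descent: ρ → (13,27,-1)  [lands on river]
river: ρ → (-1,27,13)
river: ρ → (13,25,-3)
river: ρ → (-3,23,21)
river: ρ → (21,19,-5)
river: ρ → (-5,21,17)
river: ρ → (17,13,-9)
river: ρ → (-9,23,7)
river: ρ → (7,19,-15)
river: ρ → (-15,11,11)
river: ρ → (11,11,-15)
river: ρ → (-15,19,7)
river: ρ → (7,23,-9)
river: ρ → (-9,13,17)
river: ρ → (17,21,-5)
river: ρ → (-5,19,21)
river: ρ → (21,23,-3)
river: ρ → (-3,25,13)
ρ-cycle length = 18 (tail of 2 descent steps not counted)

18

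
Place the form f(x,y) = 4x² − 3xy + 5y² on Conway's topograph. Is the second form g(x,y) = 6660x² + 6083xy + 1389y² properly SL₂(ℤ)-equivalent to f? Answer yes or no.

D₁ = -71, D₂ = -71
f: reduced (well bottom): (4,-3,5) with a≤c, −a<b≤a
g: flip: (6660,6083,1389)→(1389,-6083,6660)
g: translate: b→-527 (≡-6083 mod 2778), so (1389,-6083,6660)→(1389,-527,50)
g: flip: (1389,-527,50)→(50,527,1389)
g: translate: b→27 (≡527 mod 100), so (50,527,1389)→(50,27,4)
g: flip: (50,27,4)→(4,-27,50)
g: translate: b→-3 (≡-27 mod 8), so (4,-27,50)→(4,-3,5)
g: reduced (well bottom): (4,-3,5) with a≤c, −a<b≤a
reduced forms (4, -3, 5) vs (4, -3, 5) ⇒ equivalent

yes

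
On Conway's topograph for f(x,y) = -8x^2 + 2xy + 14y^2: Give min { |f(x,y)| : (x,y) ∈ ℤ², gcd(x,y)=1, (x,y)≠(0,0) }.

descent: ρ → (14,-2,-8)
descent: ρ → (-8,18,4)  [lands on river]
river: ρ → (4,14,-16)
river: ρ → (-16,18,2)
river: ρ → (2,18,-16)
river: ρ → (-16,14,4)
river: ρ → (4,18,-8)
river: ρ → (-8,14,8)
river: ρ → (8,18,-4)
river: ρ → (-4,14,16)
river: ρ → (16,18,-2)
river: ρ → (-2,18,16)
river: ρ → (16,14,-4)
river: ρ → (-4,18,8)
river: ρ → (8,14,-8)
closes: descent 2, river 14
min |a| on river = 2

2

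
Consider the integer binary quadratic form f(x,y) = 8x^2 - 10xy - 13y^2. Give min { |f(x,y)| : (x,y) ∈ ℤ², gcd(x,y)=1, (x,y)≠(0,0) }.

descent: ρ → (-13,10,8)  [lands on river]
river: ρ → (8,22,-1)
river: ρ → (-1,22,8)
river: ρ → (8,10,-13)
river: ρ → (-13,16,5)
river: ρ → (5,14,-16)
river: ρ → (-16,18,3)
river: ρ → (3,18,-16)
river: ρ → (-16,14,5)
river: ρ → (5,16,-13)
closes: descent 1, river 10
min |a| on river = 1

1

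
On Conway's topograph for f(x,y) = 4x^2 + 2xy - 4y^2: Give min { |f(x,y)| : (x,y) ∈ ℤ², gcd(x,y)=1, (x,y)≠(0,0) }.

river: ρ → (-4,6,2)
river: ρ → (2,6,-4)
river: ρ → (-4,2,4)
river: ρ → (4,6,-2)
river: ρ → (-2,6,4)
river: ρ → (4,2,-4)
closes: descent 0, river 6
min |a| on river = 2

2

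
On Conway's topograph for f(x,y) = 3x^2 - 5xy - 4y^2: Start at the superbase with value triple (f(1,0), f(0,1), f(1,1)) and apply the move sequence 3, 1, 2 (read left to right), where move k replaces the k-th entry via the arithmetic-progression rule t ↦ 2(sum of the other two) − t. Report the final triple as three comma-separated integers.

start (3,-4,-6) = (f(1,0),f(0,1),f(1,1))
replace slot 3: 2·(3+(-4)) − (-6) = 4 → (3,-4,4)
replace slot 1: 2·((-4)+4) − 3 = -3 → (-3,-4,4)
replace slot 2: 2·((-3)+4) − (-4) = 6 → (-3,6,4)

-3,6,4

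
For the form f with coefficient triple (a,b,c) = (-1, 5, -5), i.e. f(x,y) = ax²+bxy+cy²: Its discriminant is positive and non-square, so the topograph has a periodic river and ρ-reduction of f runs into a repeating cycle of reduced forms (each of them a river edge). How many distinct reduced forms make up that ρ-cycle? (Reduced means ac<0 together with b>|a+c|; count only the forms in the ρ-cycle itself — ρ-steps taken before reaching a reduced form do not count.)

D = 5, ⌊√D⌋ = 2
descent: ρ → (-5,5,-1)
descent: ρ → (-1,1,1)  [lands on river]
river: ρ → (1,1,-1)
ρ-cycle length = 2 (tail of 2 descent steps not counted)

2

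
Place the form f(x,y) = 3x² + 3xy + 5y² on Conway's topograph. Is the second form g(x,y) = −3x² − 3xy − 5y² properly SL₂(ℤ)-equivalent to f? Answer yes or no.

D₁ = -51, D₂ = -51
f: reduced (well bottom): (3,3,5) with a≤c, −a<b≤a
g is negative-definite; reduce −g:
−g: reduced (well bottom): (3,3,5) with a≤c, −a<b≤a
flip sign back: reduced form of g is (-3,-3,-5)
reduced forms (3, 3, 5) vs (-3, -3, -5) ⇒ inequivalent

no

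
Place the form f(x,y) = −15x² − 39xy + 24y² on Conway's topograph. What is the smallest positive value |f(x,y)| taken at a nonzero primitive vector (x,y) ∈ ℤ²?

descent: ρ → (24,39,-15)  [lands on river]
river: ρ → (-15,51,6)
river: ρ → (6,45,-39)
river: ρ → (-39,33,12)
river: ρ → (12,39,-30)
river: ρ → (-30,21,21)
river: ρ → (21,21,-30)
river: ρ → (-30,39,12)
river: ρ → (12,33,-39)
river: ρ → (-39,45,6)
river: ρ → (6,51,-15)
river: ρ → (-15,39,24)
river: ρ → (24,9,-30)
river: ρ → (-30,51,3)
river: ρ → (3,51,-30)
river: ρ → (-30,9,24)
closes: descent 1, river 16
min |a| on river = 3

3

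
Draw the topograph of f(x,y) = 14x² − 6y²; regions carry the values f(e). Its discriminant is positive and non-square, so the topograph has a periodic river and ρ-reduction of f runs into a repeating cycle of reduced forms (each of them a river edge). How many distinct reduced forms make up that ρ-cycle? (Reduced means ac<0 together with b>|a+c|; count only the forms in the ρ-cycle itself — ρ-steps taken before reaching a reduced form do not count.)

D = 336, ⌊√D⌋ = 18
descent: ρ → (-6,12,8)  [lands on river]
river: ρ → (8,4,-10)
river: ρ → (-10,16,2)
river: ρ → (2,16,-10)
river: ρ → (-10,4,8)
river: ρ → (8,12,-6)
ρ-cycle length = 6 (tail of 1 descent step not counted)

6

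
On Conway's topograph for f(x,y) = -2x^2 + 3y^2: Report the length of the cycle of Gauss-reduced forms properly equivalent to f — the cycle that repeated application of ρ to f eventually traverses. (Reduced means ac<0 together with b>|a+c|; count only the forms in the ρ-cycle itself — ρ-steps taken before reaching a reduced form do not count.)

D = 24, ⌊√D⌋ = 4
descent: ρ → (3,0,-2)
descent: ρ → (-2,4,1)  [lands on river]
river: ρ → (1,4,-2)
ρ-cycle length = 2 (tail of 2 descent steps not counted)

2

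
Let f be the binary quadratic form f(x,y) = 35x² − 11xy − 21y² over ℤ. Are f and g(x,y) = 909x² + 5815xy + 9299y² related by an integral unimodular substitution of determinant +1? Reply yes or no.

D₁ = 3061, D₂ = 3061
river cycle of f (length 70): (-21, 53, 3), (3, 55, -3), (-3, 53, 21), (21, 31, -25), (-25, 19, 27), (27, 35, -17), (-17, 33, 29), (29, 25, -21), (-21, 17, 33), (33, 49, -5), … (60 more)
river cycle of g (length 70): (-21, 53, 3), (3, 55, -3), (-3, 53, 21), (21, 31, -25), (-25, 19, 27), (27, 35, -17), (-17, 33, 29), (29, 25, -21), (-21, 17, 33), (33, 49, -5), … (60 more)
cycles coincide ⇒ equivalent

yes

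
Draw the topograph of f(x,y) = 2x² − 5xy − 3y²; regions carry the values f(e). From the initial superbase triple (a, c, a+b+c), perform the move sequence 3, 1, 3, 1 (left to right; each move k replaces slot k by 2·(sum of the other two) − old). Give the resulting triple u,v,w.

start (2,-3,-6) = (f(1,0),f(0,1),f(1,1))
replace slot 3: 2·(2+(-3)) − (-6) = 4 → (2,-3,4)
replace slot 1: 2·((-3)+4) − 2 = 0 → (0,-3,4)
replace slot 3: 2·(0+(-3)) − 4 = -10 → (0,-3,-10)
replace slot 1: 2·((-3)+(-10)) − 0 = -26 → (-26,-3,-10)

-26,-3,-10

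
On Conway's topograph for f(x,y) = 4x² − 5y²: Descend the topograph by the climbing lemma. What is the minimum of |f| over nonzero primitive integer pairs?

descent: ρ → (-5,0,4)
descent: ρ → (4,8,-1)  [lands on river]
river: ρ → (-1,8,4)
closes: descent 2, river 2
min |a| on river = 1

1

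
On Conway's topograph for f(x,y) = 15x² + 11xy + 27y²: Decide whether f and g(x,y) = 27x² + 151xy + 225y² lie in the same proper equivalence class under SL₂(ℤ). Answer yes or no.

D₁ = -1499, D₂ = -1499
f: reduced (well bottom): (15,11,27) with a≤c, −a<b≤a
g: translate: b→-11 (≡151 mod 54), so (27,151,225)→(27,-11,15)
g: flip: (27,-11,15)→(15,11,27)
g: reduced (well bottom): (15,11,27) with a≤c, −a<b≤a
reduced forms (15, 11, 27) vs (15, 11, 27) ⇒ equivalent

yes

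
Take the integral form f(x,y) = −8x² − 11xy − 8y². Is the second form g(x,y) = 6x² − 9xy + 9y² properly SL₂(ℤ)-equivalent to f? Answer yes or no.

D₁ = -135, D₂ = -135
f is negative-definite; reduce −f:
−f: translate: b→-5 (≡11 mod 16), so (8,11,8)→(8,-5,5)
−f: flip: (8,-5,5)→(5,5,8)
−f: reduced (well bottom): (5,5,8) with a≤c, −a<b≤a
flip sign back: reduced form of f is (-5,-5,-8)
g: translate: b→3 (≡-9 mod 12), so (6,-9,9)→(6,3,6)
g: reduced (well bottom): (6,3,6) with a≤c, −a<b≤a
reduced forms (-5, -5, -8) vs (6, 3, 6) ⇒ inequivalent

no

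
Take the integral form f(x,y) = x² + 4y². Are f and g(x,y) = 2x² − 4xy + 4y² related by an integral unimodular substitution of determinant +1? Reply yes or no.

D₁ = -16, D₂ = -16
f: reduced (well bottom): (1,0,4) with a≤c, −a<b≤a
g: translate: b→0 (≡-4 mod 4), so (2,-4,4)→(2,0,2)
g: reduced (well bottom): (2,0,2) with a≤c, −a<b≤a
reduced forms (1, 0, 4) vs (2, 0, 2) ⇒ inequivalent

no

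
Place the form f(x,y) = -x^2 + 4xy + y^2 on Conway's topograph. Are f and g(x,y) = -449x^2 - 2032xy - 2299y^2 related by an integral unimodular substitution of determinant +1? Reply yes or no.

D₁ = 20, D₂ = 20
river cycle of f (length 2): (1, 4, -1), (-1, 4, 1)
river cycle of g (length 2): (-1, 4, 1), (1, 4, -1)
cycles coincide ⇒ equivalent

yes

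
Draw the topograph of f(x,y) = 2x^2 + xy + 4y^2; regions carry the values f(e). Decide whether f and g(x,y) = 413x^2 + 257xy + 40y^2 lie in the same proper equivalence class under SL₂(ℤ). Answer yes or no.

D₁ = -31, D₂ = -31
f: reduced (well bottom): (2,1,4) with a≤c, −a<b≤a
g: flip: (413,257,40)→(40,-257,413)
g: translate: b→-17 (≡-257 mod 80), so (40,-257,413)→(40,-17,2)
g: flip: (40,-17,2)→(2,17,40)
g: translate: b→1 (≡17 mod 4), so (2,17,40)→(2,1,4)
g: reduced (well bottom): (2,1,4) with a≤c, −a<b≤a
reduced forms (2, 1, 4) vs (2, 1, 4) ⇒ equivalent

yes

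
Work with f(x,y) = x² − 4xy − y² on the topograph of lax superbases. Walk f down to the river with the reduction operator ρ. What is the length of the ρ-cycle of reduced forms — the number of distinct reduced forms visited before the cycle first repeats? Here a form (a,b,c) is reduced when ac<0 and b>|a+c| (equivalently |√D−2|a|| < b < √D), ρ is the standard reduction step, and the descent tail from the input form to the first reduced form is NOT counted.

D = 20, ⌊√D⌋ = 4
descent: ρ → (-1,4,1)  [lands on river]
river: ρ → (1,4,-1)
ρ-cycle length = 2 (tail of 1 descent step not counted)

2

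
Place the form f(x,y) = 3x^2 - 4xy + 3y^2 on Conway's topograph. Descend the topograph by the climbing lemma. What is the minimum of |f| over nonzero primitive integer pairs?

translate: b→2 (≡-4 mod 6), so (3,-4,3)→(3,2,2)
flip: (3,2,2)→(2,-2,3)
translate: b→2 (≡-2 mod 4), so (2,-2,3)→(2,2,3)
reduced (well bottom): (2,2,3) with a≤c, −a<b≤a
well minimum = a = 2

2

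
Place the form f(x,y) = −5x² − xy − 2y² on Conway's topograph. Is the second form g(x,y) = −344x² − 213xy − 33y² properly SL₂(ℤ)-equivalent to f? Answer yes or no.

D₁ = -39, D₂ = -39
f is negative-definite; reduce −f:
−f: flip: (5,1,2)→(2,-1,5)
−f: reduced (well bottom): (2,-1,5) with a≤c, −a<b≤a
flip sign back: reduced form of f is (-2,1,-5)
g is negative-definite; reduce −g:
−g: flip: (344,213,33)→(33,-213,344)
−g: translate: b→-15 (≡-213 mod 66), so (33,-213,344)→(33,-15,2)
−g: flip: (33,-15,2)→(2,15,33)
−g: translate: b→-1 (≡15 mod 4), so (2,15,33)→(2,-1,5)
−g: reduced (well bottom): (2,-1,5) with a≤c, −a<b≤a
flip sign back: reduced form of g is (-2,1,-5)
reduced forms (-2, 1, -5) vs (-2, 1, -5) ⇒ equivalent

yes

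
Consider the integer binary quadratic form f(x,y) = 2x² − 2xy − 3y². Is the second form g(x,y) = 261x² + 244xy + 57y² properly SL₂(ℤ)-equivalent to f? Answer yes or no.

D₁ = 28, D₂ = 28
river cycle of f (length 4): (-3, 2, 2), (2, 2, -3), (-3, 4, 1), (1, 4, -3)
river cycle of g (length 4): (1, 4, -3), (-3, 2, 2), (2, 2, -3), (-3, 4, 1)
cycles coincide ⇒ equivalent

yes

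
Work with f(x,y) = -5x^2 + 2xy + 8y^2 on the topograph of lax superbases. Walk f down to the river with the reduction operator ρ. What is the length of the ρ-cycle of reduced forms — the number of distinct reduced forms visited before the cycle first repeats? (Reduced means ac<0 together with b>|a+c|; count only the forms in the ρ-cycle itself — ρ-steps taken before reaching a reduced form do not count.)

D = 164, ⌊√D⌋ = 12
descent: ρ → (8,-2,-5)
descent: ρ → (-5,12,1)  [lands on river]
river: ρ → (1,12,-5)
river: ρ → (-5,8,5)
river: ρ → (5,12,-1)
river: ρ → (-1,12,5)
river: ρ → (5,8,-5)
ρ-cycle length = 6 (tail of 2 descent steps not counted)

6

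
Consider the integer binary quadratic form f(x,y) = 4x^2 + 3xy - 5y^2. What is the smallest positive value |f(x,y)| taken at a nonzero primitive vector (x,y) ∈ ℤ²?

river: ρ → (-5,7,2)
river: ρ → (2,9,-1)
river: ρ → (-1,9,2)
river: ρ → (2,7,-5)
river: ρ → (-5,3,4)
river: ρ → (4,5,-4)
river: ρ → (-4,3,5)
river: ρ → (5,7,-2)
river: ρ → (-2,9,1)
river: ρ → (1,9,-2)
river: ρ → (-2,7,5)
river: ρ → (5,3,-4)
river: ρ → (-4,5,4)
river: ρ → (4,3,-5)
closes: descent 0, river 14
min |a| on river = 1

1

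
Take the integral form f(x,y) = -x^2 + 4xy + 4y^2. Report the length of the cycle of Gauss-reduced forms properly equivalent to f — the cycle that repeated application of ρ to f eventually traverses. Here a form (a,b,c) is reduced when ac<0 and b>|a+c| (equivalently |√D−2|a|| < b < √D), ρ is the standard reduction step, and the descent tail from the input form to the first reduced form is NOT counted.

D = 32, ⌊√D⌋ = 5
river: ρ → (4,4,-1)
river: ρ → (-1,4,4)
ρ-cycle length = 2 (tail of 0 descent steps not counted)

2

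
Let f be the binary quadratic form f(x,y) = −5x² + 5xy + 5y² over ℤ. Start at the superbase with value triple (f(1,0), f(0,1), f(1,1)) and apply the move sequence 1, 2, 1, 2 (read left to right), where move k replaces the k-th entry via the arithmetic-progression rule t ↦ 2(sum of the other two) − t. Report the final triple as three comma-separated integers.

start (-5,5,5) = (f(1,0),f(0,1),f(1,1))
replace slot 1: 2·(5+5) − (-5) = 25 → (25,5,5)
replace slot 2: 2·(25+5) − 5 = 55 → (25,55,5)
replace slot 1: 2·(55+5) − 25 = 95 → (95,55,5)
replace slot 2: 2·(95+5) − 55 = 145 → (95,145,5)

95,145,5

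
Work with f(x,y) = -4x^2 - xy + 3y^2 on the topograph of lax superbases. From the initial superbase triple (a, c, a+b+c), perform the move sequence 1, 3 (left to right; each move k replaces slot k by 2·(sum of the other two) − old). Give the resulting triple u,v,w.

start (-4,3,-2) = (f(1,0),f(0,1),f(1,1))
replace slot 1: 2·(3+(-2)) − (-4) = 6 → (6,3,-2)
replace slot 3: 2·(6+3) − (-2) = 20 → (6,3,20)

6,3,20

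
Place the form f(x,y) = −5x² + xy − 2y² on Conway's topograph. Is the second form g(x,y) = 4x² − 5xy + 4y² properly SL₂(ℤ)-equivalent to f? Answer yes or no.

D₁ = -39, D₂ = -39
f is negative-definite; reduce −f:
−f: flip: (5,-1,2)→(2,1,5)
−f: reduced (well bottom): (2,1,5) with a≤c, −a<b≤a
flip sign back: reduced form of f is (-2,-1,-5)
g: translate: b→3 (≡-5 mod 8), so (4,-5,4)→(4,3,3)
g: flip: (4,3,3)→(3,-3,4)
g: translate: b→3 (≡-3 mod 6), so (3,-3,4)→(3,3,4)
g: reduced (well bottom): (3,3,4) with a≤c, −a<b≤a
reduced forms (-2, -1, -5) vs (3, 3, 4) ⇒ inequivalent

no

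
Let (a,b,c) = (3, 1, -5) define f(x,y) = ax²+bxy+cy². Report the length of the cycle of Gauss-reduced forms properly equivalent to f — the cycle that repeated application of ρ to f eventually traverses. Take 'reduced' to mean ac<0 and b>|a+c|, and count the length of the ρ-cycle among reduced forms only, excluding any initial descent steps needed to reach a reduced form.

D = 61, ⌊√D⌋ = 7
descent: ρ → (-5,-1,3)
descent: ρ → (3,7,-1)  [lands on river]
river: ρ → (-1,7,3)
river: ρ → (3,5,-3)
river: ρ → (-3,7,1)
river: ρ → (1,7,-3)
river: ρ → (-3,5,3)
ρ-cycle length = 6 (tail of 2 descent steps not counted)

6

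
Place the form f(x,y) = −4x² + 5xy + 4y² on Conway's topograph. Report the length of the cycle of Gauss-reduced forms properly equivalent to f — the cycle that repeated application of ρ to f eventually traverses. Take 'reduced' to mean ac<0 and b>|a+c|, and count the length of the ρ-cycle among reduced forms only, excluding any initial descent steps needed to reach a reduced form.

D = 89, ⌊√D⌋ = 9
river: ρ → (4,3,-5)
river: ρ → (-5,7,2)
river: ρ → (2,9,-1)
river: ρ → (-1,9,2)
river: ρ → (2,7,-5)
river: ρ → (-5,3,4)
river: ρ → (4,5,-4)
river: ρ → (-4,3,5)
river: ρ → (5,7,-2)
river: ρ → (-2,9,1)
river: ρ → (1,9,-2)
river: ρ → (-2,7,5)
river: ρ → (5,3,-4)
river: ρ → (-4,5,4)
ρ-cycle length = 14 (tail of 0 descent steps not counted)

14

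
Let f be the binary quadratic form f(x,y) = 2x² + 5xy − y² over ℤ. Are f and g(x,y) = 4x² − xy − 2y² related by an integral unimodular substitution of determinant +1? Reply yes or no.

D₁ = 33, D₂ = 33
river cycle of f (length 4): (-1, 5, 2), (2, 3, -3), (-3, 3, 2), (2, 5, -1)
river cycle of g (length 4): (-2, 5, 1), (1, 5, -2), (-2, 3, 3), (3, 3, -2)
cycles differ ⇒ inequivalent

no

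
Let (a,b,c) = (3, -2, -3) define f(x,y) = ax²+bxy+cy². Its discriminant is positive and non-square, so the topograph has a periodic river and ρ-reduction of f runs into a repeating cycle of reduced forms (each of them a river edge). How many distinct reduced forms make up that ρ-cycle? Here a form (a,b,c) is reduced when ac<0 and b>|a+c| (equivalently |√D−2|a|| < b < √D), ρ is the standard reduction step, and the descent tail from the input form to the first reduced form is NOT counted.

D = 40, ⌊√D⌋ = 6
descent: ρ → (-3,2,3)  [lands on river]
river: ρ → (3,4,-2)
river: ρ → (-2,4,3)
river: ρ → (3,2,-3)
river: ρ → (-3,4,2)
river: ρ → (2,4,-3)
ρ-cycle length = 6 (tail of 1 descent step not counted)

6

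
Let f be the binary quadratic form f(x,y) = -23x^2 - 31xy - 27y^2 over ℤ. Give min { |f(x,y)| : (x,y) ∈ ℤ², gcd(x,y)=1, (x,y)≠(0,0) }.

translate: b→-15 (≡31 mod 46), so (23,31,27)→(23,-15,19)
flip: (23,-15,19)→(19,15,23)
reduced (well bottom): (19,15,23) with a≤c, −a<b≤a
well minimum |f| = |-19| = 19 (negative-definite)

19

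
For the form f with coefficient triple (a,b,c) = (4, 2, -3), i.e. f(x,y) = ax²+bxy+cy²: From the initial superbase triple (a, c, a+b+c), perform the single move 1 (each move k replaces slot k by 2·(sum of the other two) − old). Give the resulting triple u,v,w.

start (4,-3,3) = (f(1,0),f(0,1),f(1,1))
replace slot 1: 2·((-3)+3) − 4 = -4 → (-4,-3,3)

-4,-3,3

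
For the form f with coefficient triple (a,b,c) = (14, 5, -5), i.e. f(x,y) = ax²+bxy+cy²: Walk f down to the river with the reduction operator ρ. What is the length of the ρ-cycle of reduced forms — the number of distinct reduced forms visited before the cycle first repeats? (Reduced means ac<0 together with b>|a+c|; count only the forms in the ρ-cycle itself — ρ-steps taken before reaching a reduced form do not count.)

D = 305, ⌊√D⌋ = 17
descent: ρ → (-5,15,4)  [lands on river]
river: ρ → (4,17,-1)
river: ρ → (-1,17,4)
river: ρ → (4,15,-5)
ρ-cycle length = 4 (tail of 1 descent step not counted)

4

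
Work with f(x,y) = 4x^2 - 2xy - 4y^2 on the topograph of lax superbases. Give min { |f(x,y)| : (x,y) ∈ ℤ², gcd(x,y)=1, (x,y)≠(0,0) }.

descent: ρ → (-4,2,4)  [lands on river]
river: ρ → (4,6,-2)
river: ρ → (-2,6,4)
river: ρ → (4,2,-4)
river: ρ → (-4,6,2)
river: ρ → (2,6,-4)
closes: descent 1, river 6
min |a| on river = 2

2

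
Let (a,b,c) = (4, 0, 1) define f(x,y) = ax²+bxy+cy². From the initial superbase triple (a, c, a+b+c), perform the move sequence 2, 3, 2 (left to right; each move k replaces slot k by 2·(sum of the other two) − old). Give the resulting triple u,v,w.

start (4,1,5) = (f(1,0),f(0,1),f(1,1))
replace slot 2: 2·(4+5) − 1 = 17 → (4,17,5)
replace slot 3: 2·(4+17) − 5 = 37 → (4,17,37)
replace slot 2: 2·(4+37) − 17 = 65 → (4,65,37)

4,65,37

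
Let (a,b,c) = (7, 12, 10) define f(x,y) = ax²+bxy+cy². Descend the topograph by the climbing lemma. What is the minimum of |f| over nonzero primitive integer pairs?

translate: b→-2 (≡12 mod 14), so (7,12,10)→(7,-2,5)
flip: (7,-2,5)→(5,2,7)
reduced (well bottom): (5,2,7) with a≤c, −a<b≤a
well minimum = a = 5

5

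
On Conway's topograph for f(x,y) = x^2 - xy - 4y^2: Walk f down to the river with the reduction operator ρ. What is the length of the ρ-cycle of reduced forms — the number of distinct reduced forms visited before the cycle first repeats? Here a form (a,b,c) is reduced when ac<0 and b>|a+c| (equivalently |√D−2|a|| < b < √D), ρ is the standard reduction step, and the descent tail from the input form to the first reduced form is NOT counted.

D = 17, ⌊√D⌋ = 4
descent: ρ → (-4,1,1)
descent: ρ → (1,3,-2)  [lands on river]
river: ρ → (-2,1,2)
river: ρ → (2,3,-1)
river: ρ → (-1,3,2)
river: ρ → (2,1,-2)
river: ρ → (-2,3,1)
ρ-cycle length = 6 (tail of 2 descent steps not counted)

6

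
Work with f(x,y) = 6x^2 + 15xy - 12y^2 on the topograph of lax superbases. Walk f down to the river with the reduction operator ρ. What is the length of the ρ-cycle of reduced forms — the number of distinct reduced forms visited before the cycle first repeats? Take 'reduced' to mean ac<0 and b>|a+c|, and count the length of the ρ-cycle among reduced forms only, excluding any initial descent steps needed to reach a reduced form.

D = 513, ⌊√D⌋ = 22
river: ρ → (-12,9,9)
river: ρ → (9,9,-12)
river: ρ → (-12,15,6)
river: ρ → (6,21,-3)
river: ρ → (-3,21,6)
river: ρ → (6,15,-12)
ρ-cycle length = 6 (tail of 0 descent steps not counted)

6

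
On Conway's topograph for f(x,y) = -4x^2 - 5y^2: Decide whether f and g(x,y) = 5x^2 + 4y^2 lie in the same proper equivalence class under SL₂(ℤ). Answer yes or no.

D₁ = -80, D₂ = -80
f is negative-definite; reduce −f:
−f: reduced (well bottom): (4,0,5) with a≤c, −a<b≤a
flip sign back: reduced form of f is (-4,0,-5)
g: flip: (5,0,4)→(4,0,5)
g: reduced (well bottom): (4,0,5) with a≤c, −a<b≤a
reduced forms (-4, 0, -5) vs (4, 0, 5) ⇒ inequivalent

no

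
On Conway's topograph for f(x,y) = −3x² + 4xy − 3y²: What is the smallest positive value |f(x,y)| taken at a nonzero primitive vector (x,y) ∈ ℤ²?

translate: b→2 (≡-4 mod 6), so (3,-4,3)→(3,2,2)
flip: (3,2,2)→(2,-2,3)
translate: b→2 (≡-2 mod 4), so (2,-2,3)→(2,2,3)
reduced (well bottom): (2,2,3) with a≤c, −a<b≤a
well minimum |f| = |-2| = 2 (negative-definite)

2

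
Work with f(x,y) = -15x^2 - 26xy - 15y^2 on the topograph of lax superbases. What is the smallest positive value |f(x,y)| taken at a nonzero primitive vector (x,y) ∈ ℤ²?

translate: b→-4 (≡26 mod 30), so (15,26,15)→(15,-4,4)
flip: (15,-4,4)→(4,4,15)
reduced (well bottom): (4,4,15) with a≤c, −a<b≤a
well minimum |f| = |-4| = 4 (negative-definite)

4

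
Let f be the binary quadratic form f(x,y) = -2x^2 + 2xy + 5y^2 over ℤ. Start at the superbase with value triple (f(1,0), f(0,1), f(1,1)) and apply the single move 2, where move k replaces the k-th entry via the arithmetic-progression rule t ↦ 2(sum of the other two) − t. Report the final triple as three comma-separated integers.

start (-2,5,5) = (f(1,0),f(0,1),f(1,1))
replace slot 2: 2·((-2)+5) − 5 = 1 → (-2,1,5)

-2,1,5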